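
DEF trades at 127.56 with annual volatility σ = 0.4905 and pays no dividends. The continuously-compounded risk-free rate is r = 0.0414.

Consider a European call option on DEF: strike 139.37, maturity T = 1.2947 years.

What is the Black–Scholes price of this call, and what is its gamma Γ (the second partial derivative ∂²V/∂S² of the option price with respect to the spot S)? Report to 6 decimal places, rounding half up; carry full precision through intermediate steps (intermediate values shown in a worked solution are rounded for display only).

σ√T = 0.4905·√1.2947 = 0.558115
d₁ = (ln(S/K) + (r+σ²/2)T) / (σ√T) = (ln(127.56/139.37) + (0.0414+0.4905²/2)·1.2947) / 0.558115 = (-0.088545 + 0.209347) / 0.558115 = 0.216445
d₂ = d₁ − σ√T = 0.216445 − 0.558115 = -0.341670
e^{−rT} = 0.947811
N(d₁) = 0.585680,  N(d₂) = 0.366300
Call price V = S·N(d₁) − K·e^{−rT}·N(d₂) = 74.709291 − 48.386863 = 26.322428
φ(d₁) = (1/√(2π))·e^{−d₁²/2} = 0.389706
Γ = φ(d₁) / (S·σ·√T) = 0.005474

price = 26.322428
Γ = 0.005474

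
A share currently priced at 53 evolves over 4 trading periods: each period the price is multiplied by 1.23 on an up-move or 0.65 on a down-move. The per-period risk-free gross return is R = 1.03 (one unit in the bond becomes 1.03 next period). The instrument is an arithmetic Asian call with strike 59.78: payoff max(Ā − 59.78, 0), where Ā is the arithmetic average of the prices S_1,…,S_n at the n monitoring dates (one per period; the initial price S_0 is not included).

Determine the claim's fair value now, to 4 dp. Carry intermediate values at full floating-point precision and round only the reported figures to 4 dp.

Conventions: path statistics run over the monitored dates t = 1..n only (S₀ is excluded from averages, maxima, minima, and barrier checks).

With p* = (R−d)/(u−d) = 0.6552, sum probability × payoff across the paths and divide by R^4.
Enumerate all 2^4 = 16 price paths (U = up ×1.23, D = down ×0.65); each path with k up-moves has probability p*^k·(1−p*)^(4−k).
DDDD: Ā=20.2146, payoff=0.0000, prob=0.014139
UDDD: Ā=38.2523, payoff=0.0000, prob=0.026863
DUDD: Ā=30.5673, payoff=0.0000, prob=0.026863
UUDD: Ā=57.8427, payoff=0.0000, prob=0.051041
DDUD: Ā=25.5720, payoff=0.0000, prob=0.026863
UDUD: Ā=48.3901, payoff=0.0000, prob=0.051041
DUUD: Ā=40.7051, payoff=0.0000, prob=0.051041
UUUD: Ā=77.0266, payoff=17.2466, prob=0.096977
DDDU: Ā=22.3251, payoff=0.0000, prob=0.026863
UDDU: Ā=42.2460, payoff=0.0000, prob=0.051041
DUDU: Ā=34.5610, payoff=0.0000, prob=0.051041
UUDU: Ā=65.4000, payoff=5.6200, prob=0.096977
DDUU: Ā=29.5657, payoff=0.0000, prob=0.051041
UDUU: Ā=55.9474, payoff=0.0000, prob=0.096977
DUUU: Ā=48.2624, payoff=0.0000, prob=0.096977
UUUU: Ā=91.3274, payoff=31.5474, prob=0.184256
Price = Σ prob·payoff / R^4 = 8.030344 / 1.125509 = 7.1349

price = 7.1349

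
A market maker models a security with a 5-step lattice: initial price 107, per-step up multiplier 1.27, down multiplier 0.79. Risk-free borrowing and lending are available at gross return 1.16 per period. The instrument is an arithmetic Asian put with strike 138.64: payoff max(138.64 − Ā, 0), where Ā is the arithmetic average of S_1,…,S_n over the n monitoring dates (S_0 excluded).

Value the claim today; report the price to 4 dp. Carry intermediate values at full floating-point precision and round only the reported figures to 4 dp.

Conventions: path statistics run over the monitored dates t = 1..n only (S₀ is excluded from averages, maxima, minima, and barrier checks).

No-arbitrage gives p* = (R−d)/(u−d) = 0.7708: enumerate every path, weight its payoff by its p*-probability, and discount by R^5.
Enumerate all 2^5 = 32 price paths (U = up ×1.27, D = down ×0.79); each path with k up-moves has probability p*^k·(1−p*)^(5−k).
DDDDD: Ā=55.7330, payoff=82.9070, prob=0.000632
UDDDD: Ā=89.5961, payoff=49.0439, prob=0.002126
DUDDD: Ā=79.3241, payoff=59.3159, prob=0.002126
UUDDD: Ā=127.5210, payoff=11.1190, prob=0.007151
DDUDD: Ā=71.2092, payoff=67.4308, prob=0.002126
UDUDD: Ā=114.4755, payoff=24.1645, prob=0.007151
DUUDD: Ā=104.2035, payoff=34.4365, prob=0.007151
UUUDD: Ā=167.5171, payoff=0.0000, prob=0.024054
DDDUD: Ā=64.7984, payoff=73.8416, prob=0.002126
UDDUD: Ā=104.1696, payoff=34.4704, prob=0.007151
DUDUD: Ā=93.8976, payoff=44.7424, prob=0.007151
UUDUD: Ā=150.9494, payoff=0.0000, prob=0.024054
DDUUD: Ā=85.7828, payoff=52.8572, prob=0.007151
UDUUD: Ā=137.9039, payoff=0.7361, prob=0.024054
DUUUD: Ā=127.6319, payoff=11.0081, prob=0.024054
UUUUD: Ā=205.1805, payoff=0.0000, prob=0.080908
DDDDU: Ā=59.7339, payoff=78.9061, prob=0.002126
UDDDU: Ā=96.0280, payoff=42.6120, prob=0.007151
DUDDU: Ā=85.7560, payoff=52.8840, prob=0.007151
UUDDU: Ā=137.8609, payoff=0.7791, prob=0.024054
DDUDU: Ā=77.6411, payoff=60.9989, prob=0.007151
UDUDU: Ā=124.8155, payoff=13.8245, prob=0.024054
DUUDU: Ā=114.5435, payoff=24.0965, prob=0.024054
UUUDU: Ā=184.1395, payoff=0.0000, prob=0.080908
DDDUU: Ā=71.2304, payoff=67.4096, prob=0.007151
UDDUU: Ā=114.5096, payoff=24.1304, prob=0.024054
DUDUU: Ā=104.2376, payoff=34.4024, prob=0.024054
UUDUU: Ā=167.5718, payoff=0.0000, prob=0.080908
DDUUU: Ā=96.1227, payoff=42.5173, prob=0.024054
UDUUU: Ā=154.5263, payoff=0.0000, prob=0.080908
DUUUU: Ā=144.2543, payoff=0.0000, prob=0.080908
UUUUU: Ā=231.9025, payoff=0.0000, prob=0.272146
Price = Σ prob·payoff / R^5 = 7.439105 / 2.100342 = 3.5419

price = 3.5419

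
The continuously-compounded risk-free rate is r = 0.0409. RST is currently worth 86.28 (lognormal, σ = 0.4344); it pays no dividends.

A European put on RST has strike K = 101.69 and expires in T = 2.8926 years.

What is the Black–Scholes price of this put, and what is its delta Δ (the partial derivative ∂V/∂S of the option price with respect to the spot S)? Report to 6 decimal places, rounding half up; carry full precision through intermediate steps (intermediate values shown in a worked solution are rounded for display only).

price = 27.528278
Δ = -0.379379

σ√T = 0.4344·√2.8926 = 0.738812
d₁ = (ln(S/K) + (r+σ²/2)T) / (σ√T) = (ln(86.28/101.69) + (0.0409+0.4344²/2)·2.8926) / 0.738812 = (-0.164331 + 0.391229) / 0.738812 = 0.307112
d₂ = d₁ − σ√T = 0.307112 − 0.738812 = -0.431700
e^{−rT} = 0.888423
N(−d₁) = 0.379379,  N(−d₂) = 0.667020
Put price V = K·e^{−rT}·N(−d₂) − S·N(−d₁) = 60.261112 − 32.732835 = 27.528278
Δ = −N(−d₁) = -0.379379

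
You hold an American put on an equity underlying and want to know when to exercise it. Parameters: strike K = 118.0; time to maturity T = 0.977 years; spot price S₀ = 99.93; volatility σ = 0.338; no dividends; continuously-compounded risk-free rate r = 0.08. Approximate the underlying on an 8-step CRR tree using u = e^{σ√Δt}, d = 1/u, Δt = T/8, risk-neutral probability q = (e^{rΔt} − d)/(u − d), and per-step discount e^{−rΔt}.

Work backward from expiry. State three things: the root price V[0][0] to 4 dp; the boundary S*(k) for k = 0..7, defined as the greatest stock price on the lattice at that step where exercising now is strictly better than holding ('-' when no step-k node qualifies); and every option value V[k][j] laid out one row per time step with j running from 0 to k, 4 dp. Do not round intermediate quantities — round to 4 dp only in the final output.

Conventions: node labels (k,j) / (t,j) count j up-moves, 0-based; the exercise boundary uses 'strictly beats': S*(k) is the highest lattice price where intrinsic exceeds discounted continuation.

params: Δt=0.12212 u=1.12538 d=0.88859 q=0.51197 e^(-rΔt)=0.99028
t_8 payoffs: 79.1573 68.8067 55.6979 39.0960 18.0700 0.0000 0.0000 0.0000 0.0000
t_7: node(7,0) S=43.7127 payoff=74.2873 vs cont=73.1401 → 74.2873 [stop]  node(7,1) S=55.3610 payoff=62.6390 vs cont=61.4917 → 62.6390 [stop]  node(7,2) S=70.1134 payoff=47.8866 vs cont=46.7394 → 47.8866 [stop]  node(7,3) S=88.7968 payoff=29.2032 vs cont=28.0559 → 29.2032 [stop]  node(7,4) S=112.4590 payoff=5.5410 vs cont=8.7330 → 8.7330 [wait]  node(7,5) S=142.4265 payoff=0.0000 vs cont=0.0000 → 0.0000 [wait]  node(7,6) S=180.3797 payoff=0.0000 vs cont=0.0000 → 0.0000 [wait]  node(7,7) S=228.4464 payoff=0.0000 vs cont=0.0000 → 0.0000 [wait]  ⇒ S*(7)=88.7968
t_6: node(6,0) S=49.1933 payoff=68.8067 vs cont=67.6595 → 68.8067 [stop]  node(6,1) S=62.3021 payoff=55.6979 vs cont=54.5507 → 55.6979 [stop]  node(6,2) S=78.9040 payoff=39.0960 vs cont=37.9487 → 39.0960 [stop]  node(6,3) S=99.9300 payoff=18.0700 vs cont=18.5411 → 18.5411 [wait]  node(6,4) S=126.5589 payoff=0.0000 vs cont=4.2206 → 4.2206 [wait]  node(6,5) S=160.2837 payoff=0.0000 vs cont=0.0000 → 0.0000 [wait]  node(6,6) S=202.9953 payoff=0.0000 vs cont=0.0000 → 0.0000 [wait]  ⇒ S*(6)=78.9040
t_5: node(5,0) S=55.3610 payoff=62.6390 vs cont=61.4917 → 62.6390 [stop]  node(5,1) S=70.1134 payoff=47.8866 vs cont=46.7394 → 47.8866 [stop]  node(5,2) S=88.7968 payoff=29.2032 vs cont=28.2947 → 29.2032 [stop]  node(5,3) S=112.4590 payoff=5.5410 vs cont=11.1004 → 11.1004 [wait]  node(5,4) S=142.4265 payoff=0.0000 vs cont=2.0397 → 2.0397 [wait]  node(5,5) S=180.3797 payoff=0.0000 vs cont=0.0000 → 0.0000 [wait]  ⇒ S*(5)=88.7968
t_4: node(4,0) S=62.3021 payoff=55.6979 vs cont=54.5507 → 55.6979 [stop]  node(4,1) S=78.9040 payoff=39.0960 vs cont=37.9487 → 39.0960 [stop]  node(4,2) S=99.9300 payoff=18.0700 vs cont=19.7413 → 19.7413 [wait]  node(4,3) S=126.5589 payoff=0.0000 vs cont=6.3988 → 6.3988 [wait]  node(4,4) S=160.2837 payoff=0.0000 vs cont=0.9858 → 0.9858 [wait]  ⇒ S*(4)=78.9040
t_3: node(3,0) S=70.1134 payoff=47.8866 vs cont=46.7394 → 47.8866 [stop]  node(3,1) S=88.7968 payoff=29.2032 vs cont=28.9033 → 29.2032 [stop]  node(3,2) S=112.4590 payoff=5.5410 vs cont=12.7849 → 12.7849 [wait]  node(3,3) S=142.4265 payoff=0.0000 vs cont=3.5923 → 3.5923 [wait]  ⇒ S*(3)=88.7968
t_2: node(2,0) S=78.9040 payoff=39.0960 vs cont=37.9487 → 39.0960 [stop]  node(2,1) S=99.9300 payoff=18.0700 vs cont=20.5953 → 20.5953 [wait]  node(2,2) S=126.5589 payoff=0.0000 vs cont=8.0000 → 8.0000 [wait]  ⇒ S*(2)=78.9040
t_1: node(1,0) S=88.7968 payoff=29.2032 vs cont=29.3362 → 29.3362 [wait]  node(1,1) S=112.4590 payoff=5.5410 vs cont=14.0094 → 14.0094 [wait]  ⇒ S*(1)=-
t_0: node(0,0) S=99.9300 payoff=18.0700 vs cont=21.2805 → 21.2805 [wait]  ⇒ S*(0)=-

price = 21.2805
boundary = - - 78.9040 88.7968 78.9040 88.7968 78.9040 88.7968
tree:
21.2805
29.3362 14.0094
39.0960 20.5953 8.0000
47.8866 29.2032 12.7849 3.5923
55.6979 39.0960 19.7413 6.3988 0.9858
62.6390 47.8866 29.2032 11.1004 2.0397 0.0000
68.8067 55.6979 39.0960 18.5411 4.2206 0.0000 0.0000
74.2873 62.6390 47.8866 29.2032 8.7330 0.0000 0.0000 0.0000
79.1573 68.8067 55.6979 39.0960 18.0700 0.0000 0.0000 0.0000 0.0000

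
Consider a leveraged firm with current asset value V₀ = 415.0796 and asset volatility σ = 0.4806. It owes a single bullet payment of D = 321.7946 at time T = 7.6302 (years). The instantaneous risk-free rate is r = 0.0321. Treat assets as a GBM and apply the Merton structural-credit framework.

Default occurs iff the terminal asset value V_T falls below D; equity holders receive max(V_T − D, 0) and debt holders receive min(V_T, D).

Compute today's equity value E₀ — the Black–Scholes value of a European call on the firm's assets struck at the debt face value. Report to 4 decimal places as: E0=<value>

E0=255.7207

Apply the equity-as-call identities (strike 321.7946, horizon 7.6302 years):
d₁ = [ln(V₀/D) + (r + σ²/2)T] / (σ√T)
   = [ln(415.0796/321.7946) + (0.0321 + 0.5·0.4806²)·7.6302] / (0.4806·√7.6302)
   = [0.254557 + 1.126127] / 1.327553 = 1.040022
d₂ = d₁ − σ√T = 1.040022 − 1.327553 = -0.287530
N(d₁) = 0.850835,  N(d₂) = 0.386853,  e^(−rT) = 0.782760
E₀ = V₀·N(d₁) − D·e^(−rT)·N(d₂)
   = 415.0796·0.850835 − 321.7946·0.782760·0.386853 = 255.720727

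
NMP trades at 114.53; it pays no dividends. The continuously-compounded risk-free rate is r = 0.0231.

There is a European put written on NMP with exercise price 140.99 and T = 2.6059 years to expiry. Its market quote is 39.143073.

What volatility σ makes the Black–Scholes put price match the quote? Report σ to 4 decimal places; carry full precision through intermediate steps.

At σ = 0.3720 the Black–Scholes value reproduces the quote:
σ√T = 0.372·√2.6059 = 0.600512
d₁ = (ln(S/K) + (r+σ²/2)T) / (σ√T) = (ln(114.53/140.99) + (0.0231+0.372²/2)·2.6059) / 0.600512 = (-0.207852 + 0.240504) / 0.600512 = 0.054373
d₂ = d₁ − σ√T = 0.054373 − 0.600512 = -0.546139
e^{−rT} = 0.941580
N(−d₁) = 0.478319,  N(−d₂) = 0.707515
V = K·e^{−rT}·N(−d₂) − S·N(−d₁) = 93.924955 − 54.781882 = 39.143073 (matching the quote); vega is positive throughout, so no other σ reproduces this price

sigma = 0.3720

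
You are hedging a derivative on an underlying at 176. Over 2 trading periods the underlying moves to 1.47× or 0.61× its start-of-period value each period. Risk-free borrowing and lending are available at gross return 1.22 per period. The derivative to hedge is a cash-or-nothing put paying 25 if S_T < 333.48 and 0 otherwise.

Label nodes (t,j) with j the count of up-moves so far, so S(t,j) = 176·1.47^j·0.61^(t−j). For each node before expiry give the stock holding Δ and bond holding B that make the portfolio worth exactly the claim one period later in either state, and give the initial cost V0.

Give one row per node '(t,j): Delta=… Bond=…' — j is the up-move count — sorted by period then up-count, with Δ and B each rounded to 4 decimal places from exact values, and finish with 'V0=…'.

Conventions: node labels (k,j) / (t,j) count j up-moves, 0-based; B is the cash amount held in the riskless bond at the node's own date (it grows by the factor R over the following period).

Risk-neutral probability p* = (R−d)/(u−d) = (1.22−0.61)/(1.47−0.61) = 0.7093.
Expiry values: V(2,0)=25.0000, V(2,1)=25.0000, V(2,2)=0.0000
(1,0): S=107.3600. Δ = (V_up−V_dn)/(S_up−S_dn) = (25.0000−25.0000)/(157.8192−65.4896) = 0.0000. V = [p*·25.0000 + (1−p*)·25.0000]/1.22 = 20.4918. B = V − Δ·S = 20.4918.
(1,1): S=258.7200. Δ = (V_up−V_dn)/(S_up−S_dn) = (0.0000−25.0000)/(380.3184−157.8192) = -0.1124. V = [p*·0.0000 + (1−p*)·25.0000]/1.22 = 5.9569. B = V − Δ·S = 35.0267.
(0,0): S=176.0000. Δ = (V_up−V_dn)/(S_up−S_dn) = (5.9569−20.4918)/(258.7200−107.3600) = -0.0960. V = [p*·5.9569 + (1−p*)·20.4918]/1.22 = 8.3460. B = V − Δ·S = 25.2471.
Sanity check at the root: Δ(0,0)·S0 + B(0,0) reproduces V0 = 8.3460.

(0,0): Delta=-0.0960 Bond=25.2471
(1,0): Delta=0.0000 Bond=20.4918
(1,1): Delta=-0.1124 Bond=35.0267
V0=8.3460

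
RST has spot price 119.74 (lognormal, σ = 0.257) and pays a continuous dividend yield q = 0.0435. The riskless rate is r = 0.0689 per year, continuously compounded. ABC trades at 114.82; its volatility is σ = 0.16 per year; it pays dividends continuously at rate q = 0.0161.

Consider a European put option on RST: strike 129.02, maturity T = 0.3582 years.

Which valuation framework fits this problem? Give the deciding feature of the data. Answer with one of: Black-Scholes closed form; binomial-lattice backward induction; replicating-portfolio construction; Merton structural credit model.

Key observation: the strike-129.02 put on RST is European-exercise on a continuously-modelled lognormal underlying, so its value is a single closed-form evaluation.

framework: Black-Scholes closed form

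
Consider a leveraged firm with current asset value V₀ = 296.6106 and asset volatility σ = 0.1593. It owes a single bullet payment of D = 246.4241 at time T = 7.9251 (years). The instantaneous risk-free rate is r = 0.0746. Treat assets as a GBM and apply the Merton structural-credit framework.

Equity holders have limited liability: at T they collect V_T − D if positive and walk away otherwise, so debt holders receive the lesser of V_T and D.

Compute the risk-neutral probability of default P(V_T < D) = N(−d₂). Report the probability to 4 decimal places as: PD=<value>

Apply the equity-as-call identities (strike 246.4241, horizon 7.9251 years):
d₁ = [ln(V₀/D) + (r + σ²/2)T] / (σ√T)
   = [ln(296.6106/246.4241) + (0.0746 + 0.5·0.1593²)·7.9251] / (0.1593·√7.9251)
   = [0.185366 + 0.691768] / 0.448454 = 1.955906
d₂ = d₁ − σ√T = 1.955906 − 0.448454 = 1.507451
risk-neutral PD = N(−d₂) = N(-1.507451) = 0.065848

PD=0.0658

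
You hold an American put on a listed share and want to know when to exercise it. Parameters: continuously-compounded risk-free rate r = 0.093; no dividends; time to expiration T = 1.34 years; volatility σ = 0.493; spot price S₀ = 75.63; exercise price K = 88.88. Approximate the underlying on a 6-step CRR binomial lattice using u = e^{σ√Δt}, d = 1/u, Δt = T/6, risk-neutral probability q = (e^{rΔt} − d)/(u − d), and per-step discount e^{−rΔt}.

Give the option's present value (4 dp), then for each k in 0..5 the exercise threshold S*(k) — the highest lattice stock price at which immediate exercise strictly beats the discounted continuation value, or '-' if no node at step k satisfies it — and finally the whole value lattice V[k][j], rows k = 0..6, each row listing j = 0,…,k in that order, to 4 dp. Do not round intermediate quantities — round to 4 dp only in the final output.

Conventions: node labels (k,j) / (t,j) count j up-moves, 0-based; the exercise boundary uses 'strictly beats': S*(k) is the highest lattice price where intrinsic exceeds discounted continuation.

Δt=0.22333, u=1.26236, d=0.79217, q=0.48665, disc=e^(-rΔt)=0.97944
k=6 terminal: V=max(K-S,0) → 70.1906 59.0975 41.4200 13.2500 0.0000 0.0000 0.0000
k=5: j=0 S=23.5928 intr=65.2872 cont=63.4603 V=65.2872[EX]; j=1 S=37.5963 intr=51.2837 cont=49.4567 V=51.2837[EX]; j=2 S=59.9116 intr=28.9684 cont=27.1414 V=28.9684[EX]; j=3 S=95.4723 intr=0.0000 cont=6.6620 V=6.6620[hold]; j=4 S=152.1400 intr=0.0000 cont=0.0000 V=0.0000[hold]; j=5 S=242.4430 intr=0.0000 cont=0.0000 V=0.0000[hold]  S*(5)=59.9116
k=4: j=0 S=29.7825 intr=59.0975 cont=57.2705 V=59.0975[EX]; j=1 S=47.4600 intr=41.4200 cont=39.5930 V=41.4200[EX]; j=2 S=75.6300 intr=13.2500 cont=17.7406 V=17.7406[hold]; j=3 S=120.5203 intr=0.0000 cont=3.3497 V=3.3497[hold]; j=4 S=192.0554 intr=0.0000 cont=0.0000 V=0.0000[hold]  S*(4)=47.4600
k=3: j=0 S=37.5963 intr=51.2837 cont=49.4567 V=51.2837[EX]; j=1 S=59.9116 intr=28.9684 cont=29.2818 V=29.2818[hold]; j=2 S=95.4723 intr=0.0000 cont=10.5165 V=10.5165[hold]; j=3 S=152.1400 intr=0.0000 cont=1.6842 V=1.6842[hold]  S*(3)=37.5963
k=2: j=0 S=47.4600 intr=41.4200 cont=39.7424 V=41.4200[EX]; j=1 S=75.6300 intr=13.2500 cont=19.7355 V=19.7355[hold]; j=2 S=120.5203 intr=0.0000 cont=6.0904 V=6.0904[hold]  S*(2)=47.4600
k=1: j=0 S=59.9116 intr=28.9684 cont=30.2327 V=30.2327[hold]; j=1 S=95.4723 intr=0.0000 cont=12.8259 V=12.8259[hold]  S*(1)=-
k=0: j=0 S=75.6300 intr=13.2500 cont=21.3143 V=21.3143[hold]  S*(0)=-

price = 21.3143
boundary = - - 47.4600 37.5963 47.4600 59.9116
tree:
21.3143
30.2327 12.8259
41.4200 19.7355 6.0904
51.2837 29.2818 10.5165 1.6842
59.0975 41.4200 17.7406 3.3497 0.0000
65.2872 51.2837 28.9684 6.6620 0.0000 0.0000
70.1906 59.0975 41.4200 13.2500 0.0000 0.0000 0.0000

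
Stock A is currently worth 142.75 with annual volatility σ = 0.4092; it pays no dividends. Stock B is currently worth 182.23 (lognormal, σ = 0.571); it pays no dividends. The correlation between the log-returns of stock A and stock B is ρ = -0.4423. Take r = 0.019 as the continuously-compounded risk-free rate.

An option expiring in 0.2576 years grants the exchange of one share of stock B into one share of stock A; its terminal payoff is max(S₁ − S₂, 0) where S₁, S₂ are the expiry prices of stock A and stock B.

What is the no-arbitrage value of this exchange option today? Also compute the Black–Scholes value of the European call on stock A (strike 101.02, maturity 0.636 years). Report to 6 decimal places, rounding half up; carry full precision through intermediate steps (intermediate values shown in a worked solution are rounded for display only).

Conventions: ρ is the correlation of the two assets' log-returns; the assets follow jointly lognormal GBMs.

exchange price = 11.888444
price(stock A call K=101.02) = 45.610938

σ_eff = √(σ₁² + σ₂² − 2ρσ₁σ₂) = √(0.4092² + 0.571² − 2·-0.4423·0.4092·0.571) = 0.836765
d₁ = (ln(S₁/S₂) + (q₂ − q₁ + σ_eff²/2)T) / (σ_eff√T) = (ln(142.75/182.23) + (0.0 − 0.0 + 0.350088)·0.2576) / 0.424694 = -0.362596
d₂ = d₁ − σ_eff√T = -0.362596 − 0.424694 = -0.787290
N(d₁) = 0.358454,  N(d₂) = 0.215556
V = S₁·e^{−q₁T}·N(d₁) − S₂·e^{−q₂T}·N(d₂) = 51.169242 − 39.280797 = 11.888444
[vanilla: stock A call K=101.02]
σ√T = 0.4092·√0.636 = 0.326335
d₁ = (ln(S/K) + (r+σ²/2)T) / (σ√T) = (ln(142.75/101.02) + (0.019+0.4092²/2)·0.636) / 0.326335 = (0.345776 + 0.065331) / 0.326335 = 1.259771
d₂ = d₁ − σ√T = 1.259771 − 0.326335 = 0.933435
e^{−rT} = 0.987989
N(d₁) = 0.896124,  N(d₂) = 0.824702
price = S·N(d₁) − K·e^{−rT}·N(d₂) = 127.921691 − 82.310753 = 45.610938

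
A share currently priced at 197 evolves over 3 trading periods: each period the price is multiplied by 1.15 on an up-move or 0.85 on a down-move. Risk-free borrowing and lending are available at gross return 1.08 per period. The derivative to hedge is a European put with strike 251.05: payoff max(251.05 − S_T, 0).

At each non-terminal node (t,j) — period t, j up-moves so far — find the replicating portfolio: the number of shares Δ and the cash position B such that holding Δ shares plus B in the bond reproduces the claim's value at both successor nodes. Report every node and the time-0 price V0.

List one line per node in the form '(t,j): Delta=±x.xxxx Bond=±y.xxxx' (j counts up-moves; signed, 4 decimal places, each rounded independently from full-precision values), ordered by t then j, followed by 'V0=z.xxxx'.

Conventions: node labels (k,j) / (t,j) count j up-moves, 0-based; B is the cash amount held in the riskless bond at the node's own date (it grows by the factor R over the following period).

Since d<R<u, set p* = (R−d)/(u−d) = 0.7667; price each node as the discounted p*-expectation of its children.
Payoffs at expiry: V(3,0)=130.0674, V(3,1)=87.3676, V(3,2)=29.5974, V(3,3)=0.0000
  t=2,j=0: stock 142.3325 → up 163.6824 (V=87.3676), down 120.9826 (V=130.0674). Price 90.1212; hedge Δ=-1.0000, bond B=232.4537.
  t=2,j=1: stock 192.5675 → up 221.4526 (V=29.5974), down 163.6824 (V=87.3676). Price 39.8862; hedge Δ=-1.0000, bond B=232.4537.
  t=2,j=2: stock 260.5325 → up 299.6124 (V=0.0000), down 221.4526 (V=29.5974). Price 6.3945; hedge Δ=-0.3787, bond B=105.0524.
  t=1,j=0: stock 167.4500 → up 192.5675 (V=39.8862), down 142.3325 (V=90.1212). Price 47.7849; hedge Δ=-1.0000, bond B=215.2349.
  t=1,j=1: stock 226.5500 → up 260.5325 (V=6.3945), down 192.5675 (V=39.8862). Price 13.1567; hedge Δ=-0.4928, bond B=124.7957.
  t=0,j=0: stock 197.0000 → up 226.5500 (V=13.1567), down 167.4500 (V=47.7849). Price 19.6635; hedge Δ=-0.5859, bond B=135.0909.
Verification: the root portfolio costs Δ(0,0)·S0 + B(0,0) = 19.6635, matching V0.

(0,0): Delta=-0.5859 Bond=135.0909
(1,0): Delta=-1.0000 Bond=215.2349
(1,1): Delta=-0.4928 Bond=124.7957
(2,0): Delta=-1.0000 Bond=232.4537
(2,1): Delta=-1.0000 Bond=232.4537
(2,2): Delta=-0.3787 Bond=105.0524
V0=19.6635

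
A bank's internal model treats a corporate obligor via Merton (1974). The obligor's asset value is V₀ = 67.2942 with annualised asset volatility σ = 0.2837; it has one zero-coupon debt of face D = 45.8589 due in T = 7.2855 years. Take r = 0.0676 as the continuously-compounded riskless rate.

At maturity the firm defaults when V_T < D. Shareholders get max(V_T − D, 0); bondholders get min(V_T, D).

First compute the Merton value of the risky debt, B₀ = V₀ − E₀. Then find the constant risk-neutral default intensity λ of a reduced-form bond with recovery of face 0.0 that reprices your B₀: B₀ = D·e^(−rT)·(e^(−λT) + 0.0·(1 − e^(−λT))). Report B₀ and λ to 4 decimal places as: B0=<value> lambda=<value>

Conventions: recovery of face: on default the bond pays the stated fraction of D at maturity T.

Work the structural quantities from V₀ = 67.2942 against face 45.8589:
d₁ = [ln(V₀/D) + (r + σ²/2)T] / (σ√T)
   = [ln(67.2942/45.8589) + (0.0676 + 0.5·0.2837²)·7.2855] / (0.2837·√7.2855)
   = [0.383505 + 0.785689] / 0.765754 = 1.526854
d₂ = d₁ − σ√T = 1.526854 − 0.765754 = 0.761100
N(d₁) = 0.936601,  N(d₂) = 0.776701,  e^(−rT) = 0.611097
E₀ = V₀·N(d₁) − D·e^(−rT)·N(d₂)
   = 67.2942·0.936601 − 45.8589·0.611097·0.776701 = 41.261377
B₀ = V₀ − E₀ = 67.2942 − 41.261377 = 26.032823
e^(−λT) = (B₀·e^(rT)/D − 0)/(1 − 0) = (26.0328·1.636402/45.8589 − 0)/1 = 0.92893900
λ = −ln(0.92893900)/7.2855 = 0.010118

B0=26.0328 lambda=0.0101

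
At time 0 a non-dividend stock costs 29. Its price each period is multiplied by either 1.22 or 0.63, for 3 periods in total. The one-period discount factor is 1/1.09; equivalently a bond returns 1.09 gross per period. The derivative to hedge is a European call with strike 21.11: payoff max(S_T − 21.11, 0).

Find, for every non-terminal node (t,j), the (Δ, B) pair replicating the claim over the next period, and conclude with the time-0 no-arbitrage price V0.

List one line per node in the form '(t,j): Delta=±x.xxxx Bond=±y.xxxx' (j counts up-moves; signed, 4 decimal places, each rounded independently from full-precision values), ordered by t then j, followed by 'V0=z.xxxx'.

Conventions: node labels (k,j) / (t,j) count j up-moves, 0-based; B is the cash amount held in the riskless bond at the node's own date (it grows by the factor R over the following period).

(0,0): Delta=0.8643 Bond=-11.6321
(1,0): Delta=0.4037 Bond=-4.2625
(1,1): Delta=0.9316 Bond=-15.0575
(2,0): Delta=0.0000 Bond=0.0000
(2,1): Delta=0.4626 Bond=-5.9592
(2,2): Delta=1.0000 Bond=-19.3670
V0=13.4334

Risk-neutral probability p* = (R−d)/(u−d) = (1.09−0.63)/(1.22−0.63) = 0.7797.
At maturity the claim pays: V(3,0)=0.0000, V(3,1)=0.0000, V(3,2)=6.0831, V(3,3)=31.5496
Node (2,0) S=11.5101: V=(p*·0.0000+(1−p*)·0.0000)/1.09=0.0000; Δ=(0.0000−0.0000)/(14.0423−7.2514)=0.0000; B=V−Δ·S=0.0000
Node (2,1) S=22.2894: V=(p*·6.0831+(1−p*)·0.0000)/1.09=4.3511; Δ=(6.0831−0.0000)/(27.1931−14.0423)=0.4626; B=V−Δ·S=-5.9592
Node (2,2) S=43.1636: V=(p*·31.5496+(1−p*)·6.0831)/1.09=23.7966; Δ=(31.5496−6.0831)/(52.6596−27.1931)=1.0000; B=V−Δ·S=-19.3670
Node (1,0) S=18.2700: V=(p*·4.3511+(1−p*)·0.0000)/1.09=3.1123; Δ=(4.3511−0.0000)/(22.2894−11.5101)=0.4037; B=V−Δ·S=-4.2625
Node (1,1) S=35.3800: V=(p*·23.7966+(1−p*)·4.3511)/1.09=17.9009; Δ=(23.7966−4.3511)/(43.1636−22.2894)=0.9316; B=V−Δ·S=-15.0575
Node (0,0) S=29.0000: V=(p*·17.9009+(1−p*)·3.1123)/1.09=13.4334; Δ=(17.9009−3.1123)/(35.3800−18.2700)=0.8643; B=V−Δ·S=-11.6321
As a check, the time-0 holding Δ(0,0)·S0 + B(0,0) comes to 13.4334 — exactly V0.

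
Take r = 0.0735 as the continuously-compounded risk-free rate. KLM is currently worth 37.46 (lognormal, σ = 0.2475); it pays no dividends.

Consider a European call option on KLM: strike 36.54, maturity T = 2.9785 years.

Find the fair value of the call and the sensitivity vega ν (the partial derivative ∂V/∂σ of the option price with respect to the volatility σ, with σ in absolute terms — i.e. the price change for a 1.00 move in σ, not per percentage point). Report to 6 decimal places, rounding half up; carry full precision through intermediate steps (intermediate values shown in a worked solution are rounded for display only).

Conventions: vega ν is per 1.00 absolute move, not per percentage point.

price = 10.579095
ν = 18.962747

σ√T = 0.2475·√2.9785 = 0.427144
d₁ = (ln(S/K) + (r+σ²/2)T) / (σ√T) = (ln(37.46/36.54) + (0.0735+0.2475²/2)·2.9785) / 0.427144 = (0.024866 + 0.310146) / 0.427144 = 0.784307
d₂ = d₁ − σ√T = 0.784307 − 0.427144 = 0.357163
e^{−rT} = 0.803386
N(d₁) = 0.783570,  N(d₂) = 0.639515
Call price V = S·N(d₁) − K·e^{−rT}·N(d₂) = 29.352532 − 18.773436 = 10.579095
φ(d₁) = (1/√(2π))·e^{−d₁²/2} = 0.293315
ν = S·φ(d₁)·√T = 18.962747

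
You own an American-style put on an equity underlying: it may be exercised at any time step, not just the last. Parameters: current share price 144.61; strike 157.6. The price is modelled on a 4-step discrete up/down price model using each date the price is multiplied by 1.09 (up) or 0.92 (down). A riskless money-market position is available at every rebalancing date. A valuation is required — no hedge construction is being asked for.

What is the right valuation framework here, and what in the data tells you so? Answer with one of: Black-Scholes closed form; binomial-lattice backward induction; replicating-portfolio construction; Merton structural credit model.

framework: binomial-lattice backward induction

Key observation: the put (strike 157.6 on spot 144.61) is American-style on a 4-step discrete price model, so the early-exercise decision at every node requires stepwise backward valuation — a closed form cannot price the exercise right.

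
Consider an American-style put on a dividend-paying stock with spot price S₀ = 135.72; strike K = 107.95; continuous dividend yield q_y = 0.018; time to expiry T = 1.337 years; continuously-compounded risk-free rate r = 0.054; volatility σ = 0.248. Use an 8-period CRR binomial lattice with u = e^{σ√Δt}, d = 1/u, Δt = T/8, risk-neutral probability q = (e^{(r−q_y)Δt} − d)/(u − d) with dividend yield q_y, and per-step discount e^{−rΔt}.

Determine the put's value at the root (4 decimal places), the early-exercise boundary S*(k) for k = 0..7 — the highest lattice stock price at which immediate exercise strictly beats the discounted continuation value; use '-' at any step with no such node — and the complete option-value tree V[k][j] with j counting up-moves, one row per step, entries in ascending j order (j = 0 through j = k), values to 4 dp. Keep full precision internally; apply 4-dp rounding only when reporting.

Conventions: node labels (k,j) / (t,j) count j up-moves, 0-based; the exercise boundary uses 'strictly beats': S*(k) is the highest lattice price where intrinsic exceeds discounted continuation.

Δt=0.16712, u=1.10670, d=0.90359, q=0.50439, disc=e^(-rΔt)=0.99102
k=8 terminal: V=max(K-S,0) → 47.6389 34.0816 17.4767 0.0000 0.0000 0.0000 0.0000 0.0000 0.0000
k=7: j=0 S=66.7464 intr=41.2036 cont=40.4342 V=41.2036[EX]; j=1 S=81.7504 intr=26.1996 cont=25.4753 V=26.1996[EX]; j=2 S=100.1270 intr=7.8230 cont=8.5839 V=8.5839[hold]; j=3 S=122.6346 intr=0.0000 cont=0.0000 V=0.0000[hold]; j=4 S=150.2016 intr=0.0000 cont=0.0000 V=0.0000[hold]; j=5 S=183.9655 intr=0.0000 cont=0.0000 V=0.0000[hold]; j=6 S=225.3191 intr=0.0000 cont=0.0000 V=0.0000[hold]; j=7 S=275.9685 intr=0.0000 cont=0.0000 V=0.0000[hold]  S*(7)=81.7504
k=6: j=0 S=73.8684 intr=34.0816 cont=33.3336 V=34.0816[EX]; j=1 S=90.4733 intr=17.4767 cont=17.1589 V=17.4767[EX]; j=2 S=110.8108 intr=0.0000 cont=4.2161 V=4.2161[hold]; j=3 S=135.7200 intr=0.0000 cont=0.0000 V=0.0000[hold]; j=4 S=166.2285 intr=0.0000 cont=0.0000 V=0.0000[hold]; j=5 S=203.5950 intr=0.0000 cont=0.0000 V=0.0000[hold]; j=6 S=249.3611 intr=0.0000 cont=0.0000 V=0.0000[hold]  S*(6)=90.4733
k=5: j=0 S=81.7504 intr=26.1996 cont=25.4753 V=26.1996[EX]; j=1 S=100.1270 intr=7.8230 cont=10.6913 V=10.6913[hold]; j=2 S=122.6346 intr=0.0000 cont=2.0708 V=2.0708[hold]; j=3 S=150.2016 intr=0.0000 cont=0.0000 V=0.0000[hold]; j=4 S=183.9655 intr=0.0000 cont=0.0000 V=0.0000[hold]; j=5 S=225.3191 intr=0.0000 cont=0.0000 V=0.0000[hold]  S*(5)=81.7504
k=4: j=0 S=90.4733 intr=17.4767 cont=18.2123 V=18.2123[hold]; j=1 S=110.8108 intr=0.0000 cont=6.2862 V=6.2862[hold]; j=2 S=135.7200 intr=0.0000 cont=1.0171 V=1.0171[hold]; j=3 S=166.2285 intr=0.0000 cont=0.0000 V=0.0000[hold]; j=4 S=203.5950 intr=0.0000 cont=0.0000 V=0.0000[hold]  S*(4)=-
k=3: j=0 S=100.1270 intr=7.8230 cont=12.0874 V=12.0874[hold]; j=1 S=122.6346 intr=0.0000 cont=3.5959 V=3.5959[hold]; j=2 S=150.2016 intr=0.0000 cont=0.4996 V=0.4996[hold]; j=3 S=183.9655 intr=0.0000 cont=0.0000 V=0.0000[hold]  S*(3)=-
k=2: j=0 S=110.8108 intr=0.0000 cont=7.7343 V=7.7343[hold]; j=1 S=135.7200 intr=0.0000 cont=2.0159 V=2.0159[hold]; j=2 S=166.2285 intr=0.0000 cont=0.2454 V=0.2454[hold]  S*(2)=-
k=1: j=0 S=122.6346 intr=0.0000 cont=4.8065 V=4.8065[hold]; j=1 S=150.2016 intr=0.0000 cont=1.1128 V=1.1128[hold]  S*(1)=-
k=0: j=0 S=135.7200 intr=0.0000 cont=2.9170 V=2.9170[hold]  S*(0)=-

price = 2.9170
boundary = - - - - - 81.7504 90.4733 81.7504
tree:
2.9170
4.8065 1.1128
7.7343 2.0159 0.2454
12.0874 3.5959 0.4996 0.0000
18.2123 6.2862 1.0171 0.0000 0.0000
26.1996 10.6913 2.0708 0.0000 0.0000 0.0000
34.0816 17.4767 4.2161 0.0000 0.0000 0.0000 0.0000
41.2036 26.1996 8.5839 0.0000 0.0000 0.0000 0.0000 0.0000
47.6389 34.0816 17.4767 0.0000 0.0000 0.0000 0.0000 0.0000 0.0000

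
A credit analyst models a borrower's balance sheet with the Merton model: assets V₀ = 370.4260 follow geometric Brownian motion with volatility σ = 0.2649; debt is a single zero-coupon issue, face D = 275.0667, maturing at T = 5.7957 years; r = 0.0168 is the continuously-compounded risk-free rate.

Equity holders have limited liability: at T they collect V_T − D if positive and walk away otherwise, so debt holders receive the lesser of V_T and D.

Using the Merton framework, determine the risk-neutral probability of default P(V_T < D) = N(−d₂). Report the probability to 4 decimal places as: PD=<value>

PD=0.3819

Work the structural quantities from V₀ = 370.4260 against face 275.0667:
d₁ = [ln(V₀/D) + (r + σ²/2)T] / (σ√T)
   = [ln(370.4260/275.0667) + (0.0168 + 0.5·0.2649²)·5.7957] / (0.2649·√5.7957)
   = [0.297640 + 0.300716] / 0.637727 = 0.938263
d₂ = d₁ − σ√T = 0.938263 − 0.637727 = 0.300536
risk-neutral PD = N(−d₂) = N(-0.300536) = 0.381884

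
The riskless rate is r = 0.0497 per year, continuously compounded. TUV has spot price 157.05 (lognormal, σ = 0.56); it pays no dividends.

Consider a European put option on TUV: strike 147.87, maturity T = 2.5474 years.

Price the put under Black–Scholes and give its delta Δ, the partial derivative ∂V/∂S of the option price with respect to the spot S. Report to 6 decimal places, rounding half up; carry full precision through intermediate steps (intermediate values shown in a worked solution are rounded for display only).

σ√T = 0.56·√2.5474 = 0.893792
d₁ = (ln(S/K) + (r+σ²/2)T) / (σ√T) = (ln(157.05/147.87) + (0.0497+0.56²/2)·2.5474) / 0.893792 = (0.060231 + 0.526038) / 0.893792 = 0.655934
d₂ = d₁ − σ√T = 0.655934 − 0.893792 = -0.237858
e^{−rT} = 0.881081
N(−d₁) = 0.255933,  N(−d₂) = 0.594004
Put price V = K·e^{−rT}·N(−d₂) − S·N(−d₁) = 77.390132 − 40.194320 = 37.195812
Δ = −N(−d₁) = -0.255933

price = 37.195812
Δ = -0.255933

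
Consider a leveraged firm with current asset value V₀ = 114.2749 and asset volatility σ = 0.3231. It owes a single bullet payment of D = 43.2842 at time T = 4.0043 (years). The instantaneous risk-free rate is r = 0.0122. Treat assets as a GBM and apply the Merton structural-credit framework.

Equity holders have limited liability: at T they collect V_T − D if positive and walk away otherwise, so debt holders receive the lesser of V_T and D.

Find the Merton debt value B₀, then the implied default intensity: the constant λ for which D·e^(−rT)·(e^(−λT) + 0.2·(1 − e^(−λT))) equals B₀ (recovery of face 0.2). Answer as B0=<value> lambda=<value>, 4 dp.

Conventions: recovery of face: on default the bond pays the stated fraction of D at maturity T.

Equity is a call on the firm's assets struck at D = 43.2842:
d₁ = [ln(V₀/D) + (r + σ²/2)T] / (σ√T)
   = [ln(114.2749/43.2842) + (0.0122 + 0.5·0.3231²)·4.0043] / (0.3231·√4.0043)
   = [0.970819 + 0.257864] / 0.646547 = 1.900377
d₂ = d₁ − σ√T = 1.900377 − 0.646547 = 1.253830
N(d₁) = 0.971308,  N(d₂) = 0.895048,  e^(−rT) = 0.952322
E₀ = V₀·N(d₁) − D·e^(−rT)·N(d₂)
   = 114.2749·0.971308 − 43.2842·0.952322·0.895048 = 74.101834
B₀ = V₀ − E₀ = 114.2749 − 74.101834 = 40.173066
e^(−λT) = (B₀·e^(rT)/D − 0.2)/(1 − 0.2) = (40.1731·1.050065/43.2842 − 0.2)/0.8 = 0.96823849
λ = −ln(0.96823849)/4.0043 = 0.008061

B0=40.1731 lambda=0.0081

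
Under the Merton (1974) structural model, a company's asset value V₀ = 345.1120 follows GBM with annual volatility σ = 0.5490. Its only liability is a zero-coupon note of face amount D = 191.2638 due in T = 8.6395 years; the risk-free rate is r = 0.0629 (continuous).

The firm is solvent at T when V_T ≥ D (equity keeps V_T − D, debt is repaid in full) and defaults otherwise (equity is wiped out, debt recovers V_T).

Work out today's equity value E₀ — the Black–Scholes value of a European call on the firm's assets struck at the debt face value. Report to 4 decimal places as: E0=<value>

With assets at 345.1120 and a single debt payment of 191.2638 at 8.6395 years:
d₁ = [ln(V₀/D) + (r + σ²/2)T] / (σ√T)
   = [ln(345.1120/191.2638) + (0.0629 + 0.5·0.5490²)·8.6395] / (0.5490·√8.6395)
   = [0.590215 + 1.845402] / 1.613677 = 1.509358
d₂ = d₁ − σ√T = 1.509358 − 1.613677 = -0.104319
N(d₁) = 0.934396,  N(d₂) = 0.458458,  e^(−rT) = 0.580756
E₀ = V₀·N(d₁) − D·e^(−rT)·N(d₂)
   = 345.1120·0.934396 − 191.2638·0.580756·0.458458 = 271.546970

E0=271.5470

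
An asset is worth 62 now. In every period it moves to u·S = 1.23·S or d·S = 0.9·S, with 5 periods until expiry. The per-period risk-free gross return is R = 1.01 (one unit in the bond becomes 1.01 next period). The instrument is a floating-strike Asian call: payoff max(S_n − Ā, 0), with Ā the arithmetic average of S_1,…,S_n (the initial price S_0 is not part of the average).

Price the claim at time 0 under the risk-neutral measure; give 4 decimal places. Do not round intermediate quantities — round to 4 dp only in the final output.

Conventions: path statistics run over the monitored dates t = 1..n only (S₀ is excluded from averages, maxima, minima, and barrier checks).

No-arbitrage gives p* = (R−d)/(u−d) = 0.3333: enumerate every path, weight its payoff by its p*-probability, and discount by R^5.
Enumerate all 2^5 = 32 price paths (U = up ×1.23, D = down ×0.9); each path with k up-moves has probability p*^k·(1−p*)^(5−k).
DDDDD: Ā=45.7013, payoff=0.0000, prob=0.131687
UDDDD: Ā=62.4585, payoff=0.0000, prob=0.065844
DUDDD: Ā=58.3665, payoff=0.0000, prob=0.065844
UUDDD: Ā=79.7675, payoff=0.0000, prob=0.032922
DDUDD: Ā=54.6837, payoff=0.0000, prob=0.065844
UDUDD: Ā=74.7343, payoff=0.0000, prob=0.032922
DUUDD: Ā=70.6423, payoff=0.0000, prob=0.032922
UUUDD: Ā=96.5445, payoff=0.0000, prob=0.016461
DDDUD: Ā=51.3691, payoff=0.0000, prob=0.065844
UDDUD: Ā=70.2045, payoff=0.0000, prob=0.032922
DUDUD: Ā=66.1125, payoff=2.2676, prob=0.032922
UUDUD: Ā=90.3537, payoff=3.0990, prob=0.016461
DDUUD: Ā=62.4297, payoff=5.9504, prob=0.032922
UDUUD: Ā=85.3206, payoff=8.1322, prob=0.016461
DUUUD: Ā=81.2286, payoff=12.2242, prob=0.016461
UUUUD: Ā=111.0124, payoff=16.7063, prob=0.008230
DDDDU: Ā=48.3861, payoff=1.6481, prob=0.065844
UDDDU: Ā=66.1276, payoff=2.2524, prob=0.032922
DUDDU: Ā=62.0356, payoff=6.3444, prob=0.032922
UUDDU: Ā=84.7820, payoff=8.6707, prob=0.016461
DDUDU: Ā=58.3528, payoff=10.0272, prob=0.032922
UDUDU: Ā=79.7489, payoff=13.7039, prob=0.016461
DUUDU: Ā=75.6569, payoff=17.7959, prob=0.016461
UUUDU: Ā=103.3977, payoff=24.3210, prob=0.008230
DDDUU: Ā=55.0383, payoff=13.3417, prob=0.032922
UDDUU: Ā=75.2190, payoff=18.2337, prob=0.016461
DUDUU: Ā=71.1270, payoff=22.3257, prob=0.016461
UUDUU: Ā=97.2069, payoff=30.5118, prob=0.008230
DDUUU: Ā=67.4442, payoff=26.0085, prob=0.016461
UDUUU: Ā=92.1738, payoff=35.5450, prob=0.008230
DUUUU: Ā=88.0818, payoff=39.6370, prob=0.008230
UUUUU: Ā=120.3784, payoff=54.1705, prob=0.004115
Price = Σ prob·payoff / R^5 = 5.005047 / 1.051010 = 4.7621

price = 4.7621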